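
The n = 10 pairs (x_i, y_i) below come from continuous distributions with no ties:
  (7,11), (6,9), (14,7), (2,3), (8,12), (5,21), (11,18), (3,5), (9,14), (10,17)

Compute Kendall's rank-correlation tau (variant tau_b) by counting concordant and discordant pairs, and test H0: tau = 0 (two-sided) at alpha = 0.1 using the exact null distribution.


Step 1: Enumerate the 45 unordered pairs (i,j) with i<j and classify each by sign(x_j-x_i) * sign(y_j-y_i).
  (1,2):dx=-1,dy=-2->C; (1,3):dx=+7,dy=-4->D; (1,4):dx=-5,dy=-8->C; (1,5):dx=+1,dy=+1->C
  (1,6):dx=-2,dy=+10->D; (1,7):dx=+4,dy=+7->C; (1,8):dx=-4,dy=-6->C; (1,9):dx=+2,dy=+3->C
  (1,10):dx=+3,dy=+6->C; (2,3):dx=+8,dy=-2->D; (2,4):dx=-4,dy=-6->C; (2,5):dx=+2,dy=+3->C
  (2,6):dx=-1,dy=+12->D; (2,7):dx=+5,dy=+9->C; (2,8):dx=-3,dy=-4->C; (2,9):dx=+3,dy=+5->C
  (2,10):dx=+4,dy=+8->C; (3,4):dx=-12,dy=-4->C; (3,5):dx=-6,dy=+5->D; (3,6):dx=-9,dy=+14->D
  (3,7):dx=-3,dy=+11->D; (3,8):dx=-11,dy=-2->C; (3,9):dx=-5,dy=+7->D; (3,10):dx=-4,dy=+10->D
  (4,5):dx=+6,dy=+9->C; (4,6):dx=+3,dy=+18->C; (4,7):dx=+9,dy=+15->C; (4,8):dx=+1,dy=+2->C
  (4,9):dx=+7,dy=+11->C; (4,10):dx=+8,dy=+14->C; (5,6):dx=-3,dy=+9->D; (5,7):dx=+3,dy=+6->C
  (5,8):dx=-5,dy=-7->C; (5,9):dx=+1,dy=+2->C; (5,10):dx=+2,dy=+5->C; (6,7):dx=+6,dy=-3->D
  (6,8):dx=-2,dy=-16->C; (6,9):dx=+4,dy=-7->D; (6,10):dx=+5,dy=-4->D; (7,8):dx=-8,dy=-13->C
  (7,9):dx=-2,dy=-4->C; (7,10):dx=-1,dy=-1->C; (8,9):dx=+6,dy=+9->C; (8,10):dx=+7,dy=+12->C
  (9,10):dx=+1,dy=+3->C
Step 2: C = 32, D = 13, total pairs = 45.
Step 3: tau = (C - D)/(n(n-1)/2) = (32 - 13)/45 = 0.422222.
Step 4: Exact two-sided p-value (enumerate n! = 3628800 permutations of y under H0): p = 0.108313.
Step 5: alpha = 0.1. fail to reject H0.

tau_b = 0.4222 (C=32, D=13), p = 0.108313, fail to reject H0.


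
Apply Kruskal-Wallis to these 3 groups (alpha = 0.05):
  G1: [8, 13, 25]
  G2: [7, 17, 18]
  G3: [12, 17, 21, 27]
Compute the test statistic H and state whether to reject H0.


Step 1: Combine all N = 10 observations and assign midranks.
sorted (value, group, rank): (7,G2,1), (8,G1,2), (12,G3,3), (13,G1,4), (17,G2,5.5), (17,G3,5.5), (18,G2,7), (21,G3,8), (25,G1,9), (27,G3,10)
Step 2: Sum ranks within each group.
R_1 = 15 (n_1 = 3)
R_2 = 13.5 (n_2 = 3)
R_3 = 26.5 (n_3 = 4)
Step 3: H = 12/(N(N+1)) * sum(R_i^2/n_i) - 3(N+1)
     = 12/(10*11) * (15^2/3 + 13.5^2/3 + 26.5^2/4) - 3*11
     = 0.109091 * 311.312 - 33
     = 0.961364.
Step 4: Ties present; correction factor C = 1 - 6/(10^3 - 10) = 0.993939. Corrected H = 0.961364 / 0.993939 = 0.967226.
Step 5: Under H0, H ~ chi^2(2); p-value = 0.616552.
Step 6: alpha = 0.05. fail to reject H0.

H = 0.9672, df = 2, p = 0.616552, fail to reject H0.


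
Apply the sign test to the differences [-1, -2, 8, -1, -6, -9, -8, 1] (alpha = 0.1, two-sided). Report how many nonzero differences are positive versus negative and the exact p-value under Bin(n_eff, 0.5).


Step 1: Discard zero differences. Original n = 8; n_eff = number of nonzero differences = 8.
Nonzero differences (with sign): -1, -2, +8, -1, -6, -9, -8, +1
Step 2: Count signs: positive = 2, negative = 6.
Step 3: Under H0: P(positive) = 0.5, so the number of positives S ~ Bin(8, 0.5).
Step 4: Two-sided exact p-value = sum of Bin(8,0.5) probabilities at or below the observed probability = 0.289062.
Step 5: alpha = 0.1. fail to reject H0.

n_eff = 8, pos = 2, neg = 6, p = 0.289062, fail to reject H0.


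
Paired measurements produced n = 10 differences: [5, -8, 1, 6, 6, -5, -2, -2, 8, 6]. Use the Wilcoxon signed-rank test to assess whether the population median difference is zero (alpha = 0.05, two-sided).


Step 1: Drop any zero differences (none here) and take |d_i|.
|d| = [5, 8, 1, 6, 6, 5, 2, 2, 8, 6]
Step 2: Midrank |d_i| (ties get averaged ranks).
ranks: |5|->4.5, |8|->9.5, |1|->1, |6|->7, |6|->7, |5|->4.5, |2|->2.5, |2|->2.5, |8|->9.5, |6|->7
Step 3: Attach original signs; sum ranks with positive sign and with negative sign.
W+ = 4.5 + 1 + 7 + 7 + 9.5 + 7 = 36
W- = 9.5 + 4.5 + 2.5 + 2.5 = 19
(Check: W+ + W- = 55 should equal n(n+1)/2 = 55.)
Step 4: Test statistic W = min(W+, W-) = 19.
Step 5: Ties in |d|, so use the tie-corrected normal approximation.
        E[W] = n(n+1)/4 = 10*11/4 = 27.5.
        Tie groups: |d|=2 (t=2), |d|=5 (t=2), |d|=6 (t=3), |d|=8 (t=2); sum(t^3 - t) = 42.
        Var[W] = n(n+1)(2n+1)/24 - sum(t^3-t)/48 = 2310/24 - 42/48 = 95.375.
        z = (W - E[W]) / sqrt(Var[W]) = (19 - 27.5) / 9.7660 = -0.8704.
        Two-sided p = 2*Phi(z) = 0.384101.
Step 6: alpha = 0.05. fail to reject H0.

W+ = 36, W- = 19, W = min = 19, p = 0.384101, fail to reject H0.


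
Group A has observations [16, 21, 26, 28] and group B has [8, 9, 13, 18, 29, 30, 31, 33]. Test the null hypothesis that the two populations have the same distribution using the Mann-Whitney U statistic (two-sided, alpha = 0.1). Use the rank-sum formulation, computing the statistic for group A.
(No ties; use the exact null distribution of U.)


Step 1: Combine and sort all 12 observations; assign midranks.
sorted (value, group): (8,Y), (9,Y), (13,Y), (16,X), (18,Y), (21,X), (26,X), (28,X), (29,Y), (30,Y), (31,Y), (33,Y)
ranks: 8->1, 9->2, 13->3, 16->4, 18->5, 21->6, 26->7, 28->8, 29->9, 30->10, 31->11, 33->12
Step 2: Rank sum for X: R1 = 4 + 6 + 7 + 8 = 25.
Step 3: U_X = R1 - n1(n1+1)/2 = 25 - 4*5/2 = 25 - 10 = 15.
       U_Y = n1*n2 - U_X = 32 - 15 = 17.
Step 4: No ties, so the exact null distribution of U (based on enumerating the C(12,4) = 495 equally likely rank assignments) gives the two-sided p-value.
Step 5: p-value = 0.933333; compare to alpha = 0.1. fail to reject H0.

U_X = 15, p = 0.933333, fail to reject H0 at alpha = 0.1.


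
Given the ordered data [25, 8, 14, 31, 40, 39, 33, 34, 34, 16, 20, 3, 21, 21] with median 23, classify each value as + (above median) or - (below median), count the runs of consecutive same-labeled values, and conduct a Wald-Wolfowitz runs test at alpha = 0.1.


Step 1: Compute median = 23; label A = above, B = below.
Labels in order: ABBAAAAAABBBBB  (n_A = 7, n_B = 7)
Step 2: Count runs R = 4.
Step 3: Under H0 (random ordering), E[R] = 2*n_A*n_B/(n_A+n_B) + 1 = 2*7*7/14 + 1 = 8.0000.
        Var[R] = 2*n_A*n_B*(2*n_A*n_B - n_A - n_B) / ((n_A+n_B)^2 * (n_A+n_B-1)) = 8232/2548 = 3.2308.
        SD[R] = 1.7974.
Step 4: Continuity-corrected z = (R + 0.5 - E[R]) / SD[R] = (4 + 0.5 - 8.0000) / 1.7974 = -1.9472.
Step 5: Two-sided p-value via normal approximation = 2*(1 - Phi(|z|)) = 0.051508.
Step 6: alpha = 0.1. reject H0.

R = 4, z = -1.9472, p = 0.051508, reject H0.


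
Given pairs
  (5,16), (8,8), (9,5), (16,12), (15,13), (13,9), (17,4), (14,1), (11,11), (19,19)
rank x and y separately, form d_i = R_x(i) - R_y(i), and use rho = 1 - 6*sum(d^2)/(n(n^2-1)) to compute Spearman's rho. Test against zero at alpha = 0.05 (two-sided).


Step 1: Rank x and y separately (midranks; no ties here).
rank(x): 5->1, 8->2, 9->3, 16->8, 15->7, 13->5, 17->9, 14->6, 11->4, 19->10
rank(y): 16->9, 8->4, 5->3, 12->7, 13->8, 9->5, 4->2, 1->1, 11->6, 19->10
Step 2: d_i = R_x(i) - R_y(i); compute d_i^2.
  (1-9)^2=64, (2-4)^2=4, (3-3)^2=0, (8-7)^2=1, (7-8)^2=1, (5-5)^2=0, (9-2)^2=49, (6-1)^2=25, (4-6)^2=4, (10-10)^2=0
sum(d^2) = 148.
Step 3: rho = 1 - 6*148 / (10*(10^2 - 1)) = 1 - 888/990 = 0.103030.
Step 4: Under H0, t = rho * sqrt((n-2)/(1-rho^2)) = 0.2930 ~ t(8).
Step 5: Two-sided p-value from the t-distribution with 8 df = 0.776998.
Step 6: alpha = 0.05. fail to reject H0.

rho = 0.1030, p = 0.776998, fail to reject H0 at alpha = 0.05.


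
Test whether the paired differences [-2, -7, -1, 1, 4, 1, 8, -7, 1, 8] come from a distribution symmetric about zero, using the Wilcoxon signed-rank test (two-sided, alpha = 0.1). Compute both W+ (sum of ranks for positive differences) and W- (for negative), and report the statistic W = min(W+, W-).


Step 1: Drop any zero differences (none here) and take |d_i|.
|d| = [2, 7, 1, 1, 4, 1, 8, 7, 1, 8]
Step 2: Midrank |d_i| (ties get averaged ranks).
ranks: |2|->5, |7|->7.5, |1|->2.5, |1|->2.5, |4|->6, |1|->2.5, |8|->9.5, |7|->7.5, |1|->2.5, |8|->9.5
Step 3: Attach original signs; sum ranks with positive sign and with negative sign.
W+ = 2.5 + 6 + 2.5 + 9.5 + 2.5 + 9.5 = 32.5
W- = 5 + 7.5 + 2.5 + 7.5 = 22.5
(Check: W+ + W- = 55 should equal n(n+1)/2 = 55.)
Step 4: Test statistic W = min(W+, W-) = 22.5.
Step 5: Ties in |d|, so use the tie-corrected normal approximation.
        E[W] = n(n+1)/4 = 10*11/4 = 27.5.
        Tie groups: |d|=1 (t=4), |d|=7 (t=2), |d|=8 (t=2); sum(t^3 - t) = 72.
        Var[W] = n(n+1)(2n+1)/24 - sum(t^3-t)/48 = 2310/24 - 72/48 = 94.75.
        z = (W - E[W]) / sqrt(Var[W]) = (22.5 - 27.5) / 9.7340 = -0.5137.
        Two-sided p = 2*Phi(z) = 0.607486.
Step 6: alpha = 0.1. fail to reject H0.

W+ = 32.5, W- = 22.5, W = min = 22.5, p = 0.607486, fail to reject H0.


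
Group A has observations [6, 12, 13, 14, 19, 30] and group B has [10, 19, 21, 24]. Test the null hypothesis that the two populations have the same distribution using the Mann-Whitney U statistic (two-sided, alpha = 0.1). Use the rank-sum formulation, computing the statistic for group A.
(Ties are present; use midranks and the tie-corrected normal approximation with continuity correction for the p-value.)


Step 1: Combine and sort all 10 observations; assign midranks.
sorted (value, group): (6,X), (10,Y), (12,X), (13,X), (14,X), (19,X), (19,Y), (21,Y), (24,Y), (30,X)
ranks: 6->1, 10->2, 12->3, 13->4, 14->5, 19->6.5, 19->6.5, 21->8, 24->9, 30->10
Step 2: Rank sum for X: R1 = 1 + 3 + 4 + 5 + 6.5 + 10 = 29.5.
Step 3: U_X = R1 - n1(n1+1)/2 = 29.5 - 6*7/2 = 29.5 - 21 = 8.5.
       U_Y = n1*n2 - U_X = 24 - 8.5 = 15.5.
Step 4: Ties are present, so use the tie-corrected normal approximation (with continuity correction) for the p-value.
Step 5: p-value = 0.521166; compare to alpha = 0.1. fail to reject H0.

U_X = 8.5, p = 0.521166, fail to reject H0 at alpha = 0.1.


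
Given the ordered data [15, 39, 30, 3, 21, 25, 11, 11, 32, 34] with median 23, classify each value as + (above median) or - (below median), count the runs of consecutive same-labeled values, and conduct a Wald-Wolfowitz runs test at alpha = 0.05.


Step 1: Compute median = 23; label A = above, B = below.
Labels in order: BAABBABBAA  (n_A = 5, n_B = 5)
Step 2: Count runs R = 6.
Step 3: Under H0 (random ordering), E[R] = 2*n_A*n_B/(n_A+n_B) + 1 = 2*5*5/10 + 1 = 6.0000.
        Var[R] = 2*n_A*n_B*(2*n_A*n_B - n_A - n_B) / ((n_A+n_B)^2 * (n_A+n_B-1)) = 2000/900 = 2.2222.
        SD[R] = 1.4907.
Step 4: R = E[R], so z = 0 with no continuity correction.
Step 5: Two-sided p-value via normal approximation = 2*(1 - Phi(|z|)) = 1.000000.
Step 6: alpha = 0.05. fail to reject H0.

R = 6, z = 0.0000, p = 1.000000, fail to reject H0.


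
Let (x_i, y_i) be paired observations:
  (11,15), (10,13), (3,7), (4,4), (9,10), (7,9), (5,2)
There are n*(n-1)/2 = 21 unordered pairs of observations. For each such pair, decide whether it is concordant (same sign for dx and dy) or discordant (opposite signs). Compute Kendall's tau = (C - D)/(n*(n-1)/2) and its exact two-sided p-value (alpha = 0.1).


Step 1: Enumerate the 21 unordered pairs (i,j) with i<j and classify each by sign(x_j-x_i) * sign(y_j-y_i).
  (1,2):dx=-1,dy=-2->C; (1,3):dx=-8,dy=-8->C; (1,4):dx=-7,dy=-11->C; (1,5):dx=-2,dy=-5->C
  (1,6):dx=-4,dy=-6->C; (1,7):dx=-6,dy=-13->C; (2,3):dx=-7,dy=-6->C; (2,4):dx=-6,dy=-9->C
  (2,5):dx=-1,dy=-3->C; (2,6):dx=-3,dy=-4->C; (2,7):dx=-5,dy=-11->C; (3,4):dx=+1,dy=-3->D
  (3,5):dx=+6,dy=+3->C; (3,6):dx=+4,dy=+2->C; (3,7):dx=+2,dy=-5->D; (4,5):dx=+5,dy=+6->C
  (4,6):dx=+3,dy=+5->C; (4,7):dx=+1,dy=-2->D; (5,6):dx=-2,dy=-1->C; (5,7):dx=-4,dy=-8->C
  (6,7):dx=-2,dy=-7->C
Step 2: C = 18, D = 3, total pairs = 21.
Step 3: tau = (C - D)/(n(n-1)/2) = (18 - 3)/21 = 0.714286.
Step 4: Exact two-sided p-value (enumerate n! = 5040 permutations of y under H0): p = 0.030159.
Step 5: alpha = 0.1. reject H0.

tau_b = 0.7143 (C=18, D=3), p = 0.030159, reject H0.


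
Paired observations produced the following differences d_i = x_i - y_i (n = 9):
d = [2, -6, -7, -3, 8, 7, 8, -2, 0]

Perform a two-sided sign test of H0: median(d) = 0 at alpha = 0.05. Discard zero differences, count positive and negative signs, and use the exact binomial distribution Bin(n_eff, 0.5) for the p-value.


Step 1: Discard zero differences. Original n = 9; n_eff = number of nonzero differences = 8.
Nonzero differences (with sign): +2, -6, -7, -3, +8, +7, +8, -2
Step 2: Count signs: positive = 4, negative = 4.
Step 3: Under H0: P(positive) = 0.5, so the number of positives S ~ Bin(8, 0.5).
Step 4: Two-sided exact p-value = sum of Bin(8,0.5) probabilities at or below the observed probability = 1.000000.
Step 5: alpha = 0.05. fail to reject H0.

n_eff = 8, pos = 4, neg = 4, p = 1.000000, fail to reject H0.


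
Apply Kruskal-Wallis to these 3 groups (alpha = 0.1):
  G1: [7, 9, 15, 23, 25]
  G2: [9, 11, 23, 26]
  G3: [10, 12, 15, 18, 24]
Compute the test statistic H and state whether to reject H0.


Step 1: Combine all N = 14 observations and assign midranks.
sorted (value, group, rank): (7,G1,1), (9,G1,2.5), (9,G2,2.5), (10,G3,4), (11,G2,5), (12,G3,6), (15,G1,7.5), (15,G3,7.5), (18,G3,9), (23,G1,10.5), (23,G2,10.5), (24,G3,12), (25,G1,13), (26,G2,14)
Step 2: Sum ranks within each group.
R_1 = 34.5 (n_1 = 5)
R_2 = 32 (n_2 = 4)
R_3 = 38.5 (n_3 = 5)
Step 3: H = 12/(N(N+1)) * sum(R_i^2/n_i) - 3(N+1)
     = 12/(14*15) * (34.5^2/5 + 32^2/4 + 38.5^2/5) - 3*15
     = 0.057143 * 790.5 - 45
     = 0.171429.
Step 4: Ties present; correction factor C = 1 - 18/(14^3 - 14) = 0.993407. Corrected H = 0.171429 / 0.993407 = 0.172566.
Step 5: Under H0, H ~ chi^2(2); p-value = 0.917334.
Step 6: alpha = 0.1. fail to reject H0.

H = 0.1726, df = 2, p = 0.917334, fail to reject H0.


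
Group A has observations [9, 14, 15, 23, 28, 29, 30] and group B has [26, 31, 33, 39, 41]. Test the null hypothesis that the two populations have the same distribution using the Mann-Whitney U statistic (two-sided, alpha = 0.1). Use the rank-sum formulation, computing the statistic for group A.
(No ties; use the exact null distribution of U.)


Step 1: Combine and sort all 12 observations; assign midranks.
sorted (value, group): (9,X), (14,X), (15,X), (23,X), (26,Y), (28,X), (29,X), (30,X), (31,Y), (33,Y), (39,Y), (41,Y)
ranks: 9->1, 14->2, 15->3, 23->4, 26->5, 28->6, 29->7, 30->8, 31->9, 33->10, 39->11, 41->12
Step 2: Rank sum for X: R1 = 1 + 2 + 3 + 4 + 6 + 7 + 8 = 31.
Step 3: U_X = R1 - n1(n1+1)/2 = 31 - 7*8/2 = 31 - 28 = 3.
       U_Y = n1*n2 - U_X = 35 - 3 = 32.
Step 4: No ties, so the exact null distribution of U (based on enumerating the C(12,7) = 792 equally likely rank assignments) gives the two-sided p-value.
Step 5: p-value = 0.017677; compare to alpha = 0.1. reject H0.

U_X = 3, p = 0.017677, reject H0 at alpha = 0.1.


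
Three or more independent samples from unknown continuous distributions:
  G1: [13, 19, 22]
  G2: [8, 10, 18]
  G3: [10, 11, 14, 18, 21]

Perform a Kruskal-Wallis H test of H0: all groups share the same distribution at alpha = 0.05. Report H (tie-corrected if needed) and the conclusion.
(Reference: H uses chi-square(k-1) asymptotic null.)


Step 1: Combine all N = 11 observations and assign midranks.
sorted (value, group, rank): (8,G2,1), (10,G2,2.5), (10,G3,2.5), (11,G3,4), (13,G1,5), (14,G3,6), (18,G2,7.5), (18,G3,7.5), (19,G1,9), (21,G3,10), (22,G1,11)
Step 2: Sum ranks within each group.
R_1 = 25 (n_1 = 3)
R_2 = 11 (n_2 = 3)
R_3 = 30 (n_3 = 5)
Step 3: H = 12/(N(N+1)) * sum(R_i^2/n_i) - 3(N+1)
     = 12/(11*12) * (25^2/3 + 11^2/3 + 30^2/5) - 3*12
     = 0.090909 * 428.667 - 36
     = 2.969697.
Step 4: Ties present; correction factor C = 1 - 12/(11^3 - 11) = 0.990909. Corrected H = 2.969697 / 0.990909 = 2.996942.
Step 5: Under H0, H ~ chi^2(2); p-value = 0.223472.
Step 6: alpha = 0.05. fail to reject H0.

H = 2.9969, df = 2, p = 0.223472, fail to reject H0.


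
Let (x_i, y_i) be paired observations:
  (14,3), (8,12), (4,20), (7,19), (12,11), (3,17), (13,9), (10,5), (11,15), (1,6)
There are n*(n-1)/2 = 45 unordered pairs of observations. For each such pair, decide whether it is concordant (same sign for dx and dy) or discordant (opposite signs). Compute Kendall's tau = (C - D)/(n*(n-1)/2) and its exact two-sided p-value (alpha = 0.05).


Step 1: Enumerate the 45 unordered pairs (i,j) with i<j and classify each by sign(x_j-x_i) * sign(y_j-y_i).
  (1,2):dx=-6,dy=+9->D; (1,3):dx=-10,dy=+17->D; (1,4):dx=-7,dy=+16->D; (1,5):dx=-2,dy=+8->D
  (1,6):dx=-11,dy=+14->D; (1,7):dx=-1,dy=+6->D; (1,8):dx=-4,dy=+2->D; (1,9):dx=-3,dy=+12->D
  (1,10):dx=-13,dy=+3->D; (2,3):dx=-4,dy=+8->D; (2,4):dx=-1,dy=+7->D; (2,5):dx=+4,dy=-1->D
  (2,6):dx=-5,dy=+5->D; (2,7):dx=+5,dy=-3->D; (2,8):dx=+2,dy=-7->D; (2,9):dx=+3,dy=+3->C
  (2,10):dx=-7,dy=-6->C; (3,4):dx=+3,dy=-1->D; (3,5):dx=+8,dy=-9->D; (3,6):dx=-1,dy=-3->C
  (3,7):dx=+9,dy=-11->D; (3,8):dx=+6,dy=-15->D; (3,9):dx=+7,dy=-5->D; (3,10):dx=-3,dy=-14->C
  (4,5):dx=+5,dy=-8->D; (4,6):dx=-4,dy=-2->C; (4,7):dx=+6,dy=-10->D; (4,8):dx=+3,dy=-14->D
  (4,9):dx=+4,dy=-4->D; (4,10):dx=-6,dy=-13->C; (5,6):dx=-9,dy=+6->D; (5,7):dx=+1,dy=-2->D
  (5,8):dx=-2,dy=-6->C; (5,9):dx=-1,dy=+4->D; (5,10):dx=-11,dy=-5->C; (6,7):dx=+10,dy=-8->D
  (6,8):dx=+7,dy=-12->D; (6,9):dx=+8,dy=-2->D; (6,10):dx=-2,dy=-11->C; (7,8):dx=-3,dy=-4->C
  (7,9):dx=-2,dy=+6->D; (7,10):dx=-12,dy=-3->C; (8,9):dx=+1,dy=+10->C; (8,10):dx=-9,dy=+1->D
  (9,10):dx=-10,dy=-9->C
Step 2: C = 13, D = 32, total pairs = 45.
Step 3: tau = (C - D)/(n(n-1)/2) = (13 - 32)/45 = -0.422222.
Step 4: Exact two-sided p-value (enumerate n! = 3628800 permutations of y under H0): p = 0.108313.
Step 5: alpha = 0.05. fail to reject H0.

tau_b = -0.4222 (C=13, D=32), p = 0.108313, fail to reject H0.


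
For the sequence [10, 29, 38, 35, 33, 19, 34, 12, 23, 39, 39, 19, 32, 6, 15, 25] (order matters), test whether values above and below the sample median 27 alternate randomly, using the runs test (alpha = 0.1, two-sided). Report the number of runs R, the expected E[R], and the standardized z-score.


Step 1: Compute median = 27; label A = above, B = below.
Labels in order: BAAAABABBAABABBB  (n_A = 8, n_B = 8)
Step 2: Count runs R = 9.
Step 3: Under H0 (random ordering), E[R] = 2*n_A*n_B/(n_A+n_B) + 1 = 2*8*8/16 + 1 = 9.0000.
        Var[R] = 2*n_A*n_B*(2*n_A*n_B - n_A - n_B) / ((n_A+n_B)^2 * (n_A+n_B-1)) = 14336/3840 = 3.7333.
        SD[R] = 1.9322.
Step 4: R = E[R], so z = 0 with no continuity correction.
Step 5: Two-sided p-value via normal approximation = 2*(1 - Phi(|z|)) = 1.000000.
Step 6: alpha = 0.1. fail to reject H0.

R = 9, z = 0.0000, p = 1.000000, fail to reject H0.


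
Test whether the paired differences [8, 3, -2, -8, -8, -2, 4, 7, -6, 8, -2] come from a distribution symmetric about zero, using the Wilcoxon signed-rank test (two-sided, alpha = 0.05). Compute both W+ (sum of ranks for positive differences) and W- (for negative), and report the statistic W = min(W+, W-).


Step 1: Drop any zero differences (none here) and take |d_i|.
|d| = [8, 3, 2, 8, 8, 2, 4, 7, 6, 8, 2]
Step 2: Midrank |d_i| (ties get averaged ranks).
ranks: |8|->9.5, |3|->4, |2|->2, |8|->9.5, |8|->9.5, |2|->2, |4|->5, |7|->7, |6|->6, |8|->9.5, |2|->2
Step 3: Attach original signs; sum ranks with positive sign and with negative sign.
W+ = 9.5 + 4 + 5 + 7 + 9.5 = 35
W- = 2 + 9.5 + 9.5 + 2 + 6 + 2 = 31
(Check: W+ + W- = 66 should equal n(n+1)/2 = 66.)
Step 4: Test statistic W = min(W+, W-) = 31.
Step 5: Ties in |d|, so use the tie-corrected normal approximation.
        E[W] = n(n+1)/4 = 11*12/4 = 33.
        Tie groups: |d|=2 (t=3), |d|=8 (t=4); sum(t^3 - t) = 84.
        Var[W] = n(n+1)(2n+1)/24 - sum(t^3-t)/48 = 3036/24 - 84/48 = 124.75.
        z = (W - E[W]) / sqrt(Var[W]) = (31 - 33) / 11.1692 = -0.1791.
        Two-sided p = 2*Phi(z) = 0.857887.
Step 6: alpha = 0.05. fail to reject H0.

W+ = 35, W- = 31, W = min = 31, p = 0.857887, fail to reject H0.


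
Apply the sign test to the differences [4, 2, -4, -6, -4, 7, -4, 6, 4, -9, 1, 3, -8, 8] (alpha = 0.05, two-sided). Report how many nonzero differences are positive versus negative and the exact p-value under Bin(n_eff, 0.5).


Step 1: Discard zero differences. Original n = 14; n_eff = number of nonzero differences = 14.
Nonzero differences (with sign): +4, +2, -4, -6, -4, +7, -4, +6, +4, -9, +1, +3, -8, +8
Step 2: Count signs: positive = 8, negative = 6.
Step 3: Under H0: P(positive) = 0.5, so the number of positives S ~ Bin(14, 0.5).
Step 4: Two-sided exact p-value = sum of Bin(14,0.5) probabilities at or below the observed probability = 0.790527.
Step 5: alpha = 0.05. fail to reject H0.

n_eff = 14, pos = 8, neg = 6, p = 0.790527, fail to reject H0.


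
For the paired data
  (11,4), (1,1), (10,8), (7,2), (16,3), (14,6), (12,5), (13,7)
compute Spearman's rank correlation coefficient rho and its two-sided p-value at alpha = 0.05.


Step 1: Rank x and y separately (midranks; no ties here).
rank(x): 11->4, 1->1, 10->3, 7->2, 16->8, 14->7, 12->5, 13->6
rank(y): 4->4, 1->1, 8->8, 2->2, 3->3, 6->6, 5->5, 7->7
Step 2: d_i = R_x(i) - R_y(i); compute d_i^2.
  (4-4)^2=0, (1-1)^2=0, (3-8)^2=25, (2-2)^2=0, (8-3)^2=25, (7-6)^2=1, (5-5)^2=0, (6-7)^2=1
sum(d^2) = 52.
Step 3: rho = 1 - 6*52 / (8*(8^2 - 1)) = 1 - 312/504 = 0.380952.
Step 4: Under H0, t = rho * sqrt((n-2)/(1-rho^2)) = 1.0092 ~ t(6).
Step 5: Two-sided p-value from the t-distribution with 6 df = 0.351813.
Step 6: alpha = 0.05. fail to reject H0.

rho = 0.3810, p = 0.351813, fail to reject H0 at alpha = 0.05.


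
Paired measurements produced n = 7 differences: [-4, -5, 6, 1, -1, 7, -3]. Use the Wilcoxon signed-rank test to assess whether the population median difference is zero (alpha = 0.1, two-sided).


Step 1: Drop any zero differences (none here) and take |d_i|.
|d| = [4, 5, 6, 1, 1, 7, 3]
Step 2: Midrank |d_i| (ties get averaged ranks).
ranks: |4|->4, |5|->5, |6|->6, |1|->1.5, |1|->1.5, |7|->7, |3|->3
Step 3: Attach original signs; sum ranks with positive sign and with negative sign.
W+ = 6 + 1.5 + 7 = 14.5
W- = 4 + 5 + 1.5 + 3 = 13.5
(Check: W+ + W- = 28 should equal n(n+1)/2 = 28.)
Step 4: Test statistic W = min(W+, W-) = 13.5.
Step 5: Ties in |d|, so use the tie-corrected normal approximation.
        E[W] = n(n+1)/4 = 7*8/4 = 14.
        Tie groups: |d|=1 (t=2); sum(t^3 - t) = 6.
        Var[W] = n(n+1)(2n+1)/24 - sum(t^3-t)/48 = 840/24 - 6/48 = 34.875.
        z = (W - E[W]) / sqrt(Var[W]) = (13.5 - 14) / 5.9055 = -0.0847.
        Two-sided p = 2*Phi(z) = 0.932526.
Step 6: alpha = 0.1. fail to reject H0.

W+ = 14.5, W- = 13.5, W = min = 13.5, p = 0.932526, fail to reject H0.


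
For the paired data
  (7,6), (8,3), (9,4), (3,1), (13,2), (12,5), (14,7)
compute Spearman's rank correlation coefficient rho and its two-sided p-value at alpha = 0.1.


Step 1: Rank x and y separately (midranks; no ties here).
rank(x): 7->2, 8->3, 9->4, 3->1, 13->6, 12->5, 14->7
rank(y): 6->6, 3->3, 4->4, 1->1, 2->2, 5->5, 7->7
Step 2: d_i = R_x(i) - R_y(i); compute d_i^2.
  (2-6)^2=16, (3-3)^2=0, (4-4)^2=0, (1-1)^2=0, (6-2)^2=16, (5-5)^2=0, (7-7)^2=0
sum(d^2) = 32.
Step 3: rho = 1 - 6*32 / (7*(7^2 - 1)) = 1 - 192/336 = 0.428571.
Step 4: Under H0, t = rho * sqrt((n-2)/(1-rho^2)) = 1.0607 ~ t(5).
Step 5: Two-sided p-value from the t-distribution with 5 df = 0.337368.
Step 6: alpha = 0.1. fail to reject H0.

rho = 0.4286, p = 0.337368, fail to reject H0 at alpha = 0.1.


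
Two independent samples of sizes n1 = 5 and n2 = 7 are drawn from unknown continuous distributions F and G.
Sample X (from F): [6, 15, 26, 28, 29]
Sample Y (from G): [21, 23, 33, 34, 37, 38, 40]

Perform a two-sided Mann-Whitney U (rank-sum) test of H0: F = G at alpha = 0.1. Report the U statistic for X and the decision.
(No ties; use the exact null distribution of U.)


Step 1: Combine and sort all 12 observations; assign midranks.
sorted (value, group): (6,X), (15,X), (21,Y), (23,Y), (26,X), (28,X), (29,X), (33,Y), (34,Y), (37,Y), (38,Y), (40,Y)
ranks: 6->1, 15->2, 21->3, 23->4, 26->5, 28->6, 29->7, 33->8, 34->9, 37->10, 38->11, 40->12
Step 2: Rank sum for X: R1 = 1 + 2 + 5 + 6 + 7 = 21.
Step 3: U_X = R1 - n1(n1+1)/2 = 21 - 5*6/2 = 21 - 15 = 6.
       U_Y = n1*n2 - U_X = 35 - 6 = 29.
Step 4: No ties, so the exact null distribution of U (based on enumerating the C(12,5) = 792 equally likely rank assignments) gives the two-sided p-value.
Step 5: p-value = 0.073232; compare to alpha = 0.1. reject H0.

U_X = 6, p = 0.073232, reject H0 at alpha = 0.1.


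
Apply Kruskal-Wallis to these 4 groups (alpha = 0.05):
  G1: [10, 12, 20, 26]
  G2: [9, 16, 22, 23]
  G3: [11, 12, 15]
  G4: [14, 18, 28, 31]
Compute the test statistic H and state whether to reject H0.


Step 1: Combine all N = 15 observations and assign midranks.
sorted (value, group, rank): (9,G2,1), (10,G1,2), (11,G3,3), (12,G1,4.5), (12,G3,4.5), (14,G4,6), (15,G3,7), (16,G2,8), (18,G4,9), (20,G1,10), (22,G2,11), (23,G2,12), (26,G1,13), (28,G4,14), (31,G4,15)
Step 2: Sum ranks within each group.
R_1 = 29.5 (n_1 = 4)
R_2 = 32 (n_2 = 4)
R_3 = 14.5 (n_3 = 3)
R_4 = 44 (n_4 = 4)
Step 3: H = 12/(N(N+1)) * sum(R_i^2/n_i) - 3(N+1)
     = 12/(15*16) * (29.5^2/4 + 32^2/4 + 14.5^2/3 + 44^2/4) - 3*16
     = 0.050000 * 1027.65 - 48
     = 3.382292.
Step 4: Ties present; correction factor C = 1 - 6/(15^3 - 15) = 0.998214. Corrected H = 3.382292 / 0.998214 = 3.388342.
Step 5: Under H0, H ~ chi^2(3); p-value = 0.335535.
Step 6: alpha = 0.05. fail to reject H0.

H = 3.3883, df = 3, p = 0.335535, fail to reject H0.


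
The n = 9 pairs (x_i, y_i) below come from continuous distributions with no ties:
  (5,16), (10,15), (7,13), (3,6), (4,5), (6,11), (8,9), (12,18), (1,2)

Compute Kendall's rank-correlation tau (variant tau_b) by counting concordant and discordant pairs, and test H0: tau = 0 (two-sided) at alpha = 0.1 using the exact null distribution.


Step 1: Enumerate the 36 unordered pairs (i,j) with i<j and classify each by sign(x_j-x_i) * sign(y_j-y_i).
  (1,2):dx=+5,dy=-1->D; (1,3):dx=+2,dy=-3->D; (1,4):dx=-2,dy=-10->C; (1,5):dx=-1,dy=-11->C
  (1,6):dx=+1,dy=-5->D; (1,7):dx=+3,dy=-7->D; (1,8):dx=+7,dy=+2->C; (1,9):dx=-4,dy=-14->C
  (2,3):dx=-3,dy=-2->C; (2,4):dx=-7,dy=-9->C; (2,5):dx=-6,dy=-10->C; (2,6):dx=-4,dy=-4->C
  (2,7):dx=-2,dy=-6->C; (2,8):dx=+2,dy=+3->C; (2,9):dx=-9,dy=-13->C; (3,4):dx=-4,dy=-7->C
  (3,5):dx=-3,dy=-8->C; (3,6):dx=-1,dy=-2->C; (3,7):dx=+1,dy=-4->D; (3,8):dx=+5,dy=+5->C
  (3,9):dx=-6,dy=-11->C; (4,5):dx=+1,dy=-1->D; (4,6):dx=+3,dy=+5->C; (4,7):dx=+5,dy=+3->C
  (4,8):dx=+9,dy=+12->C; (4,9):dx=-2,dy=-4->C; (5,6):dx=+2,dy=+6->C; (5,7):dx=+4,dy=+4->C
  (5,8):dx=+8,dy=+13->C; (5,9):dx=-3,dy=-3->C; (6,7):dx=+2,dy=-2->D; (6,8):dx=+6,dy=+7->C
  (6,9):dx=-5,dy=-9->C; (7,8):dx=+4,dy=+9->C; (7,9):dx=-7,dy=-7->C; (8,9):dx=-11,dy=-16->C
Step 2: C = 29, D = 7, total pairs = 36.
Step 3: tau = (C - D)/(n(n-1)/2) = (29 - 7)/36 = 0.611111.
Step 4: Exact two-sided p-value (enumerate n! = 362880 permutations of y under H0): p = 0.024741.
Step 5: alpha = 0.1. reject H0.

tau_b = 0.6111 (C=29, D=7), p = 0.024741, reject H0.


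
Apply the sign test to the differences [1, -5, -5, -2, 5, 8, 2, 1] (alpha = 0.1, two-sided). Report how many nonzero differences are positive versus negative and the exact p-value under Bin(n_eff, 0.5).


Step 1: Discard zero differences. Original n = 8; n_eff = number of nonzero differences = 8.
Nonzero differences (with sign): +1, -5, -5, -2, +5, +8, +2, +1
Step 2: Count signs: positive = 5, negative = 3.
Step 3: Under H0: P(positive) = 0.5, so the number of positives S ~ Bin(8, 0.5).
Step 4: Two-sided exact p-value = sum of Bin(8,0.5) probabilities at or below the observed probability = 0.726562.
Step 5: alpha = 0.1. fail to reject H0.

n_eff = 8, pos = 5, neg = 3, p = 0.726562, fail to reject H0.


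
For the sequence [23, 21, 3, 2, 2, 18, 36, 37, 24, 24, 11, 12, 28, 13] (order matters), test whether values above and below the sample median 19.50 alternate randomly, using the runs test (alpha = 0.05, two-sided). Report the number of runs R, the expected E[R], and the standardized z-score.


Step 1: Compute median = 19.50; label A = above, B = below.
Labels in order: AABBBBAAAABBAB  (n_A = 7, n_B = 7)
Step 2: Count runs R = 6.
Step 3: Under H0 (random ordering), E[R] = 2*n_A*n_B/(n_A+n_B) + 1 = 2*7*7/14 + 1 = 8.0000.
        Var[R] = 2*n_A*n_B*(2*n_A*n_B - n_A - n_B) / ((n_A+n_B)^2 * (n_A+n_B-1)) = 8232/2548 = 3.2308.
        SD[R] = 1.7974.
Step 4: Continuity-corrected z = (R + 0.5 - E[R]) / SD[R] = (6 + 0.5 - 8.0000) / 1.7974 = -0.8345.
Step 5: Two-sided p-value via normal approximation = 2*(1 - Phi(|z|)) = 0.403986.
Step 6: alpha = 0.05. fail to reject H0.

R = 6, z = -0.8345, p = 0.403986, fail to reject H0.


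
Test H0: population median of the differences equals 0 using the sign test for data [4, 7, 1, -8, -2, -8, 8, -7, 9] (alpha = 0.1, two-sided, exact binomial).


Step 1: Discard zero differences. Original n = 9; n_eff = number of nonzero differences = 9.
Nonzero differences (with sign): +4, +7, +1, -8, -2, -8, +8, -7, +9
Step 2: Count signs: positive = 5, negative = 4.
Step 3: Under H0: P(positive) = 0.5, so the number of positives S ~ Bin(9, 0.5).
Step 4: Two-sided exact p-value = sum of Bin(9,0.5) probabilities at or below the observed probability = 1.000000.
Step 5: alpha = 0.1. fail to reject H0.

n_eff = 9, pos = 5, neg = 4, p = 1.000000, fail to reject H0.


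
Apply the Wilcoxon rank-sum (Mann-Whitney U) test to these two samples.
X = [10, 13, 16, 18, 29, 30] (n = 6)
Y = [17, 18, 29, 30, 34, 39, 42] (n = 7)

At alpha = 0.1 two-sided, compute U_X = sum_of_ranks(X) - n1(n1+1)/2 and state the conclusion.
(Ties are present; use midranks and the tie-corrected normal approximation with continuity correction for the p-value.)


Step 1: Combine and sort all 13 observations; assign midranks.
sorted (value, group): (10,X), (13,X), (16,X), (17,Y), (18,X), (18,Y), (29,X), (29,Y), (30,X), (30,Y), (34,Y), (39,Y), (42,Y)
ranks: 10->1, 13->2, 16->3, 17->4, 18->5.5, 18->5.5, 29->7.5, 29->7.5, 30->9.5, 30->9.5, 34->11, 39->12, 42->13
Step 2: Rank sum for X: R1 = 1 + 2 + 3 + 5.5 + 7.5 + 9.5 = 28.5.
Step 3: U_X = R1 - n1(n1+1)/2 = 28.5 - 6*7/2 = 28.5 - 21 = 7.5.
       U_Y = n1*n2 - U_X = 42 - 7.5 = 34.5.
Step 4: Ties are present, so use the tie-corrected normal approximation (with continuity correction) for the p-value.
Step 5: p-value = 0.062203; compare to alpha = 0.1. reject H0.

U_X = 7.5, p = 0.062203, reject H0 at alpha = 0.1.


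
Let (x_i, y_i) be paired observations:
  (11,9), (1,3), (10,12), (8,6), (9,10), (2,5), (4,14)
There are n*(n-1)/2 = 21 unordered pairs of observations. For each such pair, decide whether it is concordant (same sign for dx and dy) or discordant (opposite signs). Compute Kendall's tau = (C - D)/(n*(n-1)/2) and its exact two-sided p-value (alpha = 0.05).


Step 1: Enumerate the 21 unordered pairs (i,j) with i<j and classify each by sign(x_j-x_i) * sign(y_j-y_i).
  (1,2):dx=-10,dy=-6->C; (1,3):dx=-1,dy=+3->D; (1,4):dx=-3,dy=-3->C; (1,5):dx=-2,dy=+1->D
  (1,6):dx=-9,dy=-4->C; (1,7):dx=-7,dy=+5->D; (2,3):dx=+9,dy=+9->C; (2,4):dx=+7,dy=+3->C
  (2,5):dx=+8,dy=+7->C; (2,6):dx=+1,dy=+2->C; (2,7):dx=+3,dy=+11->C; (3,4):dx=-2,dy=-6->C
  (3,5):dx=-1,dy=-2->C; (3,6):dx=-8,dy=-7->C; (3,7):dx=-6,dy=+2->D; (4,5):dx=+1,dy=+4->C
  (4,6):dx=-6,dy=-1->C; (4,7):dx=-4,dy=+8->D; (5,6):dx=-7,dy=-5->C; (5,7):dx=-5,dy=+4->D
  (6,7):dx=+2,dy=+9->C
Step 2: C = 15, D = 6, total pairs = 21.
Step 3: tau = (C - D)/(n(n-1)/2) = (15 - 6)/21 = 0.428571.
Step 4: Exact two-sided p-value (enumerate n! = 5040 permutations of y under H0): p = 0.238889.
Step 5: alpha = 0.05. fail to reject H0.

tau_b = 0.4286 (C=15, D=6), p = 0.238889, fail to reject H0.


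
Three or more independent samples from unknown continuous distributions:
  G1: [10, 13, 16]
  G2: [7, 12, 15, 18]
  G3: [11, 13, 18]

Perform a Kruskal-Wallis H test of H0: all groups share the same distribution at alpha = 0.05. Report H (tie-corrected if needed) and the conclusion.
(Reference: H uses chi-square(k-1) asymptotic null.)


Step 1: Combine all N = 10 observations and assign midranks.
sorted (value, group, rank): (7,G2,1), (10,G1,2), (11,G3,3), (12,G2,4), (13,G1,5.5), (13,G3,5.5), (15,G2,7), (16,G1,8), (18,G2,9.5), (18,G3,9.5)
Step 2: Sum ranks within each group.
R_1 = 15.5 (n_1 = 3)
R_2 = 21.5 (n_2 = 4)
R_3 = 18 (n_3 = 3)
Step 3: H = 12/(N(N+1)) * sum(R_i^2/n_i) - 3(N+1)
     = 12/(10*11) * (15.5^2/3 + 21.5^2/4 + 18^2/3) - 3*11
     = 0.109091 * 303.646 - 33
     = 0.125000.
Step 4: Ties present; correction factor C = 1 - 12/(10^3 - 10) = 0.987879. Corrected H = 0.125000 / 0.987879 = 0.126534.
Step 5: Under H0, H ~ chi^2(2); p-value = 0.938693.
Step 6: alpha = 0.05. fail to reject H0.

H = 0.1265, df = 2, p = 0.938693, fail to reject H0.


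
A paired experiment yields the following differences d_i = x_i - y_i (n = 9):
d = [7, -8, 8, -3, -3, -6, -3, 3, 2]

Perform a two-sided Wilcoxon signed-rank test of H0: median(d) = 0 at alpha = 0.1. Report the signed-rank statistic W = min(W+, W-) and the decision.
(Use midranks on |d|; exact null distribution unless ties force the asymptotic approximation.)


Step 1: Drop any zero differences (none here) and take |d_i|.
|d| = [7, 8, 8, 3, 3, 6, 3, 3, 2]
Step 2: Midrank |d_i| (ties get averaged ranks).
ranks: |7|->7, |8|->8.5, |8|->8.5, |3|->3.5, |3|->3.5, |6|->6, |3|->3.5, |3|->3.5, |2|->1
Step 3: Attach original signs; sum ranks with positive sign and with negative sign.
W+ = 7 + 8.5 + 3.5 + 1 = 20
W- = 8.5 + 3.5 + 3.5 + 6 + 3.5 = 25
(Check: W+ + W- = 45 should equal n(n+1)/2 = 45.)
Step 4: Test statistic W = min(W+, W-) = 20.
Step 5: Ties in |d|, so use the tie-corrected normal approximation.
        E[W] = n(n+1)/4 = 9*10/4 = 22.5.
        Tie groups: |d|=3 (t=4), |d|=8 (t=2); sum(t^3 - t) = 66.
        Var[W] = n(n+1)(2n+1)/24 - sum(t^3-t)/48 = 1710/24 - 66/48 = 69.875.
        z = (W - E[W]) / sqrt(Var[W]) = (20 - 22.5) / 8.3591 = -0.2991.
        Two-sided p = 2*Phi(z) = 0.764883.
Step 6: alpha = 0.1. fail to reject H0.

W+ = 20, W- = 25, W = min = 20, p = 0.764883, fail to reject H0.


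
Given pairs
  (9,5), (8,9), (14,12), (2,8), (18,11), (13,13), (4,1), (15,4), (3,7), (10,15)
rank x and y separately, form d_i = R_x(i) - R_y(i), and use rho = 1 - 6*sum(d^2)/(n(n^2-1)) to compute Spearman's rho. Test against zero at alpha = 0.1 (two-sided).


Step 1: Rank x and y separately (midranks; no ties here).
rank(x): 9->5, 8->4, 14->8, 2->1, 18->10, 13->7, 4->3, 15->9, 3->2, 10->6
rank(y): 5->3, 9->6, 12->8, 8->5, 11->7, 13->9, 1->1, 4->2, 7->4, 15->10
Step 2: d_i = R_x(i) - R_y(i); compute d_i^2.
  (5-3)^2=4, (4-6)^2=4, (8-8)^2=0, (1-5)^2=16, (10-7)^2=9, (7-9)^2=4, (3-1)^2=4, (9-2)^2=49, (2-4)^2=4, (6-10)^2=16
sum(d^2) = 110.
Step 3: rho = 1 - 6*110 / (10*(10^2 - 1)) = 1 - 660/990 = 0.333333.
Step 4: Under H0, t = rho * sqrt((n-2)/(1-rho^2)) = 1.0000 ~ t(8).
Step 5: Two-sided p-value from the t-distribution with 8 df = 0.346594.
Step 6: alpha = 0.1. fail to reject H0.

rho = 0.3333, p = 0.346594, fail to reject H0 at alpha = 0.1.


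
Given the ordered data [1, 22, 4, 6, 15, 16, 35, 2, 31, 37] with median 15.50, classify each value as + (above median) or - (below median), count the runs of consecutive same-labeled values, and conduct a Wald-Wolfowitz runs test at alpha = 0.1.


Step 1: Compute median = 15.50; label A = above, B = below.
Labels in order: BABBBAABAA  (n_A = 5, n_B = 5)
Step 2: Count runs R = 6.
Step 3: Under H0 (random ordering), E[R] = 2*n_A*n_B/(n_A+n_B) + 1 = 2*5*5/10 + 1 = 6.0000.
        Var[R] = 2*n_A*n_B*(2*n_A*n_B - n_A - n_B) / ((n_A+n_B)^2 * (n_A+n_B-1)) = 2000/900 = 2.2222.
        SD[R] = 1.4907.
Step 4: R = E[R], so z = 0 with no continuity correction.
Step 5: Two-sided p-value via normal approximation = 2*(1 - Phi(|z|)) = 1.000000.
Step 6: alpha = 0.1. fail to reject H0.

R = 6, z = 0.0000, p = 1.000000, fail to reject H0.


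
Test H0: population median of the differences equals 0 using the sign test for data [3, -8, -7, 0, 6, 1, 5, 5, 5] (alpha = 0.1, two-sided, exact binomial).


Step 1: Discard zero differences. Original n = 9; n_eff = number of nonzero differences = 8.
Nonzero differences (with sign): +3, -8, -7, +6, +1, +5, +5, +5
Step 2: Count signs: positive = 6, negative = 2.
Step 3: Under H0: P(positive) = 0.5, so the number of positives S ~ Bin(8, 0.5).
Step 4: Two-sided exact p-value = sum of Bin(8,0.5) probabilities at or below the observed probability = 0.289062.
Step 5: alpha = 0.1. fail to reject H0.

n_eff = 8, pos = 6, neg = 2, p = 0.289062, fail to reject H0.


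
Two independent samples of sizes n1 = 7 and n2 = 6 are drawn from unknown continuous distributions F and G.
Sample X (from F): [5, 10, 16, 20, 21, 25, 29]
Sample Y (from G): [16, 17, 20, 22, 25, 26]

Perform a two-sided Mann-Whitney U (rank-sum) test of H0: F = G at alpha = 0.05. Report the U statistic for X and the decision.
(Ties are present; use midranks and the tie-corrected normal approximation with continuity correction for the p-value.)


Step 1: Combine and sort all 13 observations; assign midranks.
sorted (value, group): (5,X), (10,X), (16,X), (16,Y), (17,Y), (20,X), (20,Y), (21,X), (22,Y), (25,X), (25,Y), (26,Y), (29,X)
ranks: 5->1, 10->2, 16->3.5, 16->3.5, 17->5, 20->6.5, 20->6.5, 21->8, 22->9, 25->10.5, 25->10.5, 26->12, 29->13
Step 2: Rank sum for X: R1 = 1 + 2 + 3.5 + 6.5 + 8 + 10.5 + 13 = 44.5.
Step 3: U_X = R1 - n1(n1+1)/2 = 44.5 - 7*8/2 = 44.5 - 28 = 16.5.
       U_Y = n1*n2 - U_X = 42 - 16.5 = 25.5.
Step 4: Ties are present, so use the tie-corrected normal approximation (with continuity correction) for the p-value.
Step 5: p-value = 0.566104; compare to alpha = 0.05. fail to reject H0.

U_X = 16.5, p = 0.566104, fail to reject H0 at alpha = 0.05.


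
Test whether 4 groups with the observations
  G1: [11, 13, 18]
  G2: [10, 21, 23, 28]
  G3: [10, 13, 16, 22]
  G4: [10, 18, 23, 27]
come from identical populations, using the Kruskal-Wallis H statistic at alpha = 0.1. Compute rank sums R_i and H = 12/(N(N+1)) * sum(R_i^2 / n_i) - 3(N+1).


Step 1: Combine all N = 15 observations and assign midranks.
sorted (value, group, rank): (10,G2,2), (10,G3,2), (10,G4,2), (11,G1,4), (13,G1,5.5), (13,G3,5.5), (16,G3,7), (18,G1,8.5), (18,G4,8.5), (21,G2,10), (22,G3,11), (23,G2,12.5), (23,G4,12.5), (27,G4,14), (28,G2,15)
Step 2: Sum ranks within each group.
R_1 = 18 (n_1 = 3)
R_2 = 39.5 (n_2 = 4)
R_3 = 25.5 (n_3 = 4)
R_4 = 37 (n_4 = 4)
Step 3: H = 12/(N(N+1)) * sum(R_i^2/n_i) - 3(N+1)
     = 12/(15*16) * (18^2/3 + 39.5^2/4 + 25.5^2/4 + 37^2/4) - 3*16
     = 0.050000 * 1002.88 - 48
     = 2.143750.
Step 4: Ties present; correction factor C = 1 - 42/(15^3 - 15) = 0.987500. Corrected H = 2.143750 / 0.987500 = 2.170886.
Step 5: Under H0, H ~ chi^2(3); p-value = 0.537706.
Step 6: alpha = 0.1. fail to reject H0.

H = 2.1709, df = 3, p = 0.537706, fail to reject H0.


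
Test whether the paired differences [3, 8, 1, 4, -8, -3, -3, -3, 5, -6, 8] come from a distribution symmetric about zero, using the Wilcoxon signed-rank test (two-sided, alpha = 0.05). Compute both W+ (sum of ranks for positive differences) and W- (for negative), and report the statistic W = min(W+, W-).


Step 1: Drop any zero differences (none here) and take |d_i|.
|d| = [3, 8, 1, 4, 8, 3, 3, 3, 5, 6, 8]
Step 2: Midrank |d_i| (ties get averaged ranks).
ranks: |3|->3.5, |8|->10, |1|->1, |4|->6, |8|->10, |3|->3.5, |3|->3.5, |3|->3.5, |5|->7, |6|->8, |8|->10
Step 3: Attach original signs; sum ranks with positive sign and with negative sign.
W+ = 3.5 + 10 + 1 + 6 + 7 + 10 = 37.5
W- = 10 + 3.5 + 3.5 + 3.5 + 8 = 28.5
(Check: W+ + W- = 66 should equal n(n+1)/2 = 66.)
Step 4: Test statistic W = min(W+, W-) = 28.5.
Step 5: Ties in |d|, so use the tie-corrected normal approximation.
        E[W] = n(n+1)/4 = 11*12/4 = 33.
        Tie groups: |d|=3 (t=4), |d|=8 (t=3); sum(t^3 - t) = 84.
        Var[W] = n(n+1)(2n+1)/24 - sum(t^3-t)/48 = 3036/24 - 84/48 = 124.75.
        z = (W - E[W]) / sqrt(Var[W]) = (28.5 - 33) / 11.1692 = -0.4029.
        Two-sided p = 2*Phi(z) = 0.687025.
Step 6: alpha = 0.05. fail to reject H0.

W+ = 37.5, W- = 28.5, W = min = 28.5, p = 0.687025, fail to reject H0.


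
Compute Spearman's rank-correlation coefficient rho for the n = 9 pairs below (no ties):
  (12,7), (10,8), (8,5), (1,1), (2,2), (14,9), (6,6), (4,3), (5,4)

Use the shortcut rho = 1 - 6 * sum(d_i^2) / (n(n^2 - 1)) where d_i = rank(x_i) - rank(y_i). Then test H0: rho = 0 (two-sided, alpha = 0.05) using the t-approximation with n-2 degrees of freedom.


Step 1: Rank x and y separately (midranks; no ties here).
rank(x): 12->8, 10->7, 8->6, 1->1, 2->2, 14->9, 6->5, 4->3, 5->4
rank(y): 7->7, 8->8, 5->5, 1->1, 2->2, 9->9, 6->6, 3->3, 4->4
Step 2: d_i = R_x(i) - R_y(i); compute d_i^2.
  (8-7)^2=1, (7-8)^2=1, (6-5)^2=1, (1-1)^2=0, (2-2)^2=0, (9-9)^2=0, (5-6)^2=1, (3-3)^2=0, (4-4)^2=0
sum(d^2) = 4.
Step 3: rho = 1 - 6*4 / (9*(9^2 - 1)) = 1 - 24/720 = 0.966667.
Step 4: Under H0, t = rho * sqrt((n-2)/(1-rho^2)) = 9.9890 ~ t(7).
Step 5: Two-sided p-value from the t-distribution with 7 df = 0.000022.
Step 6: alpha = 0.05. reject H0.

rho = 0.9667, p = 0.000022, reject H0 at alpha = 0.05.
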